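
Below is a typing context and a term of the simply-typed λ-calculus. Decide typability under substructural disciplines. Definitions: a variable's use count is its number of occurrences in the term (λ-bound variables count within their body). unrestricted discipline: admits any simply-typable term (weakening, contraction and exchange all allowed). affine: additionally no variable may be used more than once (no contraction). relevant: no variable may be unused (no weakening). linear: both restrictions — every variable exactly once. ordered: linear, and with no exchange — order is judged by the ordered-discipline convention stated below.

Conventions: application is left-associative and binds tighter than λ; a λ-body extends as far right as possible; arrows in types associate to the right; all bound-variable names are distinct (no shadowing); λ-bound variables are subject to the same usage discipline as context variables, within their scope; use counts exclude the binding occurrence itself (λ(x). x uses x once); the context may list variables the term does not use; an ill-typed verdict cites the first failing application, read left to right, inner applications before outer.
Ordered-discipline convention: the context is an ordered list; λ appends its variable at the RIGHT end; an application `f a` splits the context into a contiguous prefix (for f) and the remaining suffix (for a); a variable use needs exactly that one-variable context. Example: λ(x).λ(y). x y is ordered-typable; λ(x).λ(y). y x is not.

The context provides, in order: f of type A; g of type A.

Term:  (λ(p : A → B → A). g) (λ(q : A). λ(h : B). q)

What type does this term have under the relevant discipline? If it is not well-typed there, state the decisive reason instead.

not well-typed under relevant — needs weakening: f, p, h unused
use counts: f: 0, g: 1, p (bound): 0, q (bound): 1, h (bound): 0
left-to-right use order: g, q
typing: the term checks, with type A
all disciplines: ordered ✗, linear ✗, affine ✓, relevant ✗, unrestricted ✓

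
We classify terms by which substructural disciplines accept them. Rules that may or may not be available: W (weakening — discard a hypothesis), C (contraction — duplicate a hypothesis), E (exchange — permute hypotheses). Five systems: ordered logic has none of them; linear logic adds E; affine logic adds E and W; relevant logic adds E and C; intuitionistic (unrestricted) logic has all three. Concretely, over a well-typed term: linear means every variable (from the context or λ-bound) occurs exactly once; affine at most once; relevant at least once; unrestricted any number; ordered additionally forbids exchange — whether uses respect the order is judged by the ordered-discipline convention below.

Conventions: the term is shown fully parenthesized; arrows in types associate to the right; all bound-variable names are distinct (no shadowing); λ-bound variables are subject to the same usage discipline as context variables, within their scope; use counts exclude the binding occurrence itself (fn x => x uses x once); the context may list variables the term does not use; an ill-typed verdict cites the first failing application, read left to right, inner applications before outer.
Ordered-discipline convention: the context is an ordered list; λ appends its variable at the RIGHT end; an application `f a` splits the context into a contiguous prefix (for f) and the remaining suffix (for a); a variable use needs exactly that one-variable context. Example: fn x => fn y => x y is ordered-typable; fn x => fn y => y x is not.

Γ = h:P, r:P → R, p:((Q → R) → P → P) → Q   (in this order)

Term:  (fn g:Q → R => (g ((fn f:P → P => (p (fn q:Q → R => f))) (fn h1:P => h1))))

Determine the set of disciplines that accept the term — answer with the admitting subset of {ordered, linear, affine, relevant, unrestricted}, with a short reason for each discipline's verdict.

admitted by: affine, unrestricted
usage: h=0; r=0; p=1; g (λ-bound)=1; f (λ-bound)=1; q (λ-bound)=0; h1 (λ-bound)=1
left-to-right use order: g, p, f, h1
typing: ✓ — (Q → R) → R
ordered ✗ (h, r, q left unused)
linear ✗ (h, r, q left unused)
affine ✓ (at most one use each (h, r, p, g, f, q, h1))
relevant ✗ (h, r, q left unused)
unrestricted ✓ (simply typable at (Q → R) → R; W, C, E all held)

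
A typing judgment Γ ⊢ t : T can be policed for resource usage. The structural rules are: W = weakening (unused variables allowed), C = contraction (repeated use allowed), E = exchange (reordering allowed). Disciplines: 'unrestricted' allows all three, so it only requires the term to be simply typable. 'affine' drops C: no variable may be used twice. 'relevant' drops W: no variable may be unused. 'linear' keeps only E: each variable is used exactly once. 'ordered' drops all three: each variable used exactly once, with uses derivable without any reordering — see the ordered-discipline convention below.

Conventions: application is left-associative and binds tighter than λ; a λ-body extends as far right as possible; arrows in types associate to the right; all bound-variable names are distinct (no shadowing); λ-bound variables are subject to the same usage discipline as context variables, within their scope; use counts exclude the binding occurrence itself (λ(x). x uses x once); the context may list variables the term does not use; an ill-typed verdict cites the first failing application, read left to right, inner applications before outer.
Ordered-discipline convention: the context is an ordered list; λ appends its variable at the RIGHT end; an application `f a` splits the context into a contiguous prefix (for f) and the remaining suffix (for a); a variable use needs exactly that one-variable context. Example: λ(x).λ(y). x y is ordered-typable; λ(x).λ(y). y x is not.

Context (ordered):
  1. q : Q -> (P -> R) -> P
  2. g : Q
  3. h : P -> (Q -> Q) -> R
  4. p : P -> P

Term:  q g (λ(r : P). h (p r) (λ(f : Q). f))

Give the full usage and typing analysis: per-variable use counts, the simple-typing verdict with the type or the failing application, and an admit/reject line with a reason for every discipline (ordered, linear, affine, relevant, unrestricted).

usage: q=1; g=1; h=1; p=1; r [bound]=1; f [bound]=1
order of uses: q, g, h, p, r, f
typing: the term checks, with type P
ordered: ✓, q, g, h, p, r, f once each; derivable with no W/C/E
linear: ✓, single use per variable (q, g, h, p, r, f)
affine: ✓, no duplicate uses among q, g, h, p, r, f
relevant: ✓, every one of q, g, h, p, r, f appears
unrestricted: ✓, type-checks (P) and nothing is barred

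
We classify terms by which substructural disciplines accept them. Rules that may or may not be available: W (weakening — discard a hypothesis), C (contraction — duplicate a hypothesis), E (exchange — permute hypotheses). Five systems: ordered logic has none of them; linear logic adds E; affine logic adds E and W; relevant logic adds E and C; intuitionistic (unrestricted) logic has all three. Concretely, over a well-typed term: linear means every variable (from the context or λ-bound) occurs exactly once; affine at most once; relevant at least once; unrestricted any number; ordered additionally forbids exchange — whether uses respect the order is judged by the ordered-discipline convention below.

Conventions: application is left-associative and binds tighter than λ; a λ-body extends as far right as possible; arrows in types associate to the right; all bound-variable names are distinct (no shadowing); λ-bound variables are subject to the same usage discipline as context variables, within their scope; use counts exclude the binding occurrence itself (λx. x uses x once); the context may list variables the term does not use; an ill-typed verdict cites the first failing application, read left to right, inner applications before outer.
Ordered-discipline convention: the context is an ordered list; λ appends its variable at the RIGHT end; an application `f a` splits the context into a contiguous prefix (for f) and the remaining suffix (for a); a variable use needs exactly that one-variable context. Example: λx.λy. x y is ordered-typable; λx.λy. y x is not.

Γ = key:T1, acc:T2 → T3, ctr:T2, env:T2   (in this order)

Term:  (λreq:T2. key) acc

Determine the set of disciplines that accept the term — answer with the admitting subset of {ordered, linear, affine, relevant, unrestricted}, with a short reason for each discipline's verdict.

admitted in: none
usage: key ×1, acc ×1, ctr ×0, env ×0, req (λ-bound) ×0
use order (left to right): key, acc
typing: ill-typed: an application expects T2 but receives T2 → T3
ordered: ✗ — the type mismatch rejects it
linear: ✗ — not simply typable
affine: ✗ — fails simple typing
relevant: ✗ — a type mismatch blocks all five
unrestricted: ✗ — the type mismatch rejects it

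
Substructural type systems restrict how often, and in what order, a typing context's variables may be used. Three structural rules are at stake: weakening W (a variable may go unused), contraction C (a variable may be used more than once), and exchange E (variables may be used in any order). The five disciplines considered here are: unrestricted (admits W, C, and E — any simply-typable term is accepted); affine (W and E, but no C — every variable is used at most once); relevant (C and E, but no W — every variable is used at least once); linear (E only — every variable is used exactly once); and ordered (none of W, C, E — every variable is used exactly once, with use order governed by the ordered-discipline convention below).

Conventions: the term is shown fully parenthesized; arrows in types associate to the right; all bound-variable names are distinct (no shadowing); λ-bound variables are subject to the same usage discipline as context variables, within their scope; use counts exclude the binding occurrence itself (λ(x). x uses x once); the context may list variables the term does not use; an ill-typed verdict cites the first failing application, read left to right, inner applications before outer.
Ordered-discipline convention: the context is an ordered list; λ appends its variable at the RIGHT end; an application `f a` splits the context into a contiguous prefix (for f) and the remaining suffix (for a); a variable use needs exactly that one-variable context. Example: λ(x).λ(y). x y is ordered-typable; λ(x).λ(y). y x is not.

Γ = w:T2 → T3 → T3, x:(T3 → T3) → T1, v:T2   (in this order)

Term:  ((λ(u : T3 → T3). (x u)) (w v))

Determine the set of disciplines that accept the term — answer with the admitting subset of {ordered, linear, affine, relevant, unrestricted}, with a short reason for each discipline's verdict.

admitted by: linear, affine, relevant, unrestricted
usage: w ×1; x ×1; v ×1; u (λ-bound) ×1
use order (left to right): x, u, w, v
typing: ✓ — T1
ordered: ✗, needs exchange: uses follow x, u, w, v
linear: ✓, single use per variable (w, x, v, u)
affine: ✓, no duplicate uses among w, x, v, u
relevant: ✓, every one of w, x, v, u appears
unrestricted: ✓, type-checks (T1) and nothing is barred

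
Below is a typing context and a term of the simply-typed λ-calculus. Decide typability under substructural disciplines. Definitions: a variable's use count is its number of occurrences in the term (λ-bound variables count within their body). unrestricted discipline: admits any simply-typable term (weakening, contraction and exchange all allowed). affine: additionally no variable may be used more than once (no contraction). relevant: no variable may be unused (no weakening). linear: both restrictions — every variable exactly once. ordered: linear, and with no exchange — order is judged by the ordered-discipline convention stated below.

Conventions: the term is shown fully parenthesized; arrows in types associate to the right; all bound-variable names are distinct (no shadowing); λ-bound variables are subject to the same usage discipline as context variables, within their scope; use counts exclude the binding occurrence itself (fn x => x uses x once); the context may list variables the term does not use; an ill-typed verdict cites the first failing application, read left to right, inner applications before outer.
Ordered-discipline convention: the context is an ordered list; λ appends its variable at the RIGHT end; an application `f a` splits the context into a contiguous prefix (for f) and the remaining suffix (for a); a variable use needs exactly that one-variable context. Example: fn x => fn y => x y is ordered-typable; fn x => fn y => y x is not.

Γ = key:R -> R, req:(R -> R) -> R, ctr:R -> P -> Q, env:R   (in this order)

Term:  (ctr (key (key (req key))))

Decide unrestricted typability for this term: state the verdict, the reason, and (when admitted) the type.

yes — type-checks (P -> Q) and nothing is barred; term : P -> Q
use counts: key: 3×, req: 1×, ctr: 1×, env: 0×
uses in reading order: ctr, key, key, req, key
typing: well-typed at P -> Q
all disciplines: ordered ✗; linear ✗; affine ✗; relevant ✗; unrestricted ✓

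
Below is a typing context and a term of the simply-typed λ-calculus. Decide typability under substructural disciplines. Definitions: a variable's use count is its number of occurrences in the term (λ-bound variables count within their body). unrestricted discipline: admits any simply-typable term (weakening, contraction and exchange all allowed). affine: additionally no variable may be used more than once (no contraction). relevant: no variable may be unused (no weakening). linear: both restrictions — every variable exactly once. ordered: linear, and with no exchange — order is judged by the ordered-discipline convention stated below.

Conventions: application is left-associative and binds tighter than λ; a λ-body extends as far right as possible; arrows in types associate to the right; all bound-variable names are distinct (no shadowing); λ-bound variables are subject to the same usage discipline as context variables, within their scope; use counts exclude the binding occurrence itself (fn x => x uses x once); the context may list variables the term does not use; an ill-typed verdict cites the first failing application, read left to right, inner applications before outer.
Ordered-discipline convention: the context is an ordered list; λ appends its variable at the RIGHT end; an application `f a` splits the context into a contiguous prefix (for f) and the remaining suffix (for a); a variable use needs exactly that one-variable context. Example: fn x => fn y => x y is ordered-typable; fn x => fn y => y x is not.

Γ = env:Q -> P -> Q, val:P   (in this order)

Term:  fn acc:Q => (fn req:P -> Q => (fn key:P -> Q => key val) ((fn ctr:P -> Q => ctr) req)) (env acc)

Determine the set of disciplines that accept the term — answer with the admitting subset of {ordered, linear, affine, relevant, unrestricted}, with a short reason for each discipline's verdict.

accepted by: linear, affine, relevant, unrestricted
counts: env: 1, val: 1, acc [bound]: 1, req [bound]: 1, key [bound]: 1, ctr [bound]: 1
order of uses: key, val, ctr, req, env, acc
typing: ✓ — Q -> Q
ordered ✗ (no ordered split (uses run key, val, ctr, req, env, acc))
linear ✓ (single use per variable (env, val, acc, req, key, ctr))
affine ✓ (none of env, val, acc, req, key, ctr used more than once)
relevant ✓ (none of env, val, acc, req, key, ctr goes unused)
unrestricted ✓ (well-typed at Q -> Q; no restrictions here)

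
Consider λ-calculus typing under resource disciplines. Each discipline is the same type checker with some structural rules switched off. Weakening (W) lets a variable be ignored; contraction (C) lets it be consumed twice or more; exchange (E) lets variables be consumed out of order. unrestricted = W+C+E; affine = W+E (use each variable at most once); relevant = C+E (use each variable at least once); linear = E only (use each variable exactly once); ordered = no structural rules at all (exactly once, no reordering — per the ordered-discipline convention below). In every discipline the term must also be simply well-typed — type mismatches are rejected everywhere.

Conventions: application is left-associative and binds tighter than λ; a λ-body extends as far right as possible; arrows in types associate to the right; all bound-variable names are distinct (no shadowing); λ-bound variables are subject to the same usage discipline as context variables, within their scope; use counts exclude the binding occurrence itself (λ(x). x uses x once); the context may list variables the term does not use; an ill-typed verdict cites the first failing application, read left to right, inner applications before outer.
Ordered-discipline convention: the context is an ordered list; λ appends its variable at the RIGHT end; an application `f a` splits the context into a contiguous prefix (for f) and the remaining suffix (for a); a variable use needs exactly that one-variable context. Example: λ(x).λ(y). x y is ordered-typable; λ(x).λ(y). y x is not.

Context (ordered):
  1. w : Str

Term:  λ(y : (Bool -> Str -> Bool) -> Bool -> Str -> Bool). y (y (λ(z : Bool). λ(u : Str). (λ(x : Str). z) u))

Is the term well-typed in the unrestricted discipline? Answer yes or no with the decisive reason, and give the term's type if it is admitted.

yes — simply typable at ((Bool -> Str -> Bool) -> Bool -> Str -> Bool) -> Bool -> Str -> Bool; W, C, E all held; term : ((Bool -> Str -> Bool) -> Bool -> Str -> Bool) -> Bool -> Str -> Bool
use counts: w: 0×; y (bound): 2×; z (bound): 1×; u (bound): 1×; x (bound): 0×
order of uses: y, y, z, u
typing: ✓ — ((Bool -> Str -> Bool) -> Bool -> Str -> Bool) -> Bool -> Str -> Bool
across the five disciplines: ordered ✗ · linear ✗ · affine ✗ · relevant ✗ · unrestricted ✓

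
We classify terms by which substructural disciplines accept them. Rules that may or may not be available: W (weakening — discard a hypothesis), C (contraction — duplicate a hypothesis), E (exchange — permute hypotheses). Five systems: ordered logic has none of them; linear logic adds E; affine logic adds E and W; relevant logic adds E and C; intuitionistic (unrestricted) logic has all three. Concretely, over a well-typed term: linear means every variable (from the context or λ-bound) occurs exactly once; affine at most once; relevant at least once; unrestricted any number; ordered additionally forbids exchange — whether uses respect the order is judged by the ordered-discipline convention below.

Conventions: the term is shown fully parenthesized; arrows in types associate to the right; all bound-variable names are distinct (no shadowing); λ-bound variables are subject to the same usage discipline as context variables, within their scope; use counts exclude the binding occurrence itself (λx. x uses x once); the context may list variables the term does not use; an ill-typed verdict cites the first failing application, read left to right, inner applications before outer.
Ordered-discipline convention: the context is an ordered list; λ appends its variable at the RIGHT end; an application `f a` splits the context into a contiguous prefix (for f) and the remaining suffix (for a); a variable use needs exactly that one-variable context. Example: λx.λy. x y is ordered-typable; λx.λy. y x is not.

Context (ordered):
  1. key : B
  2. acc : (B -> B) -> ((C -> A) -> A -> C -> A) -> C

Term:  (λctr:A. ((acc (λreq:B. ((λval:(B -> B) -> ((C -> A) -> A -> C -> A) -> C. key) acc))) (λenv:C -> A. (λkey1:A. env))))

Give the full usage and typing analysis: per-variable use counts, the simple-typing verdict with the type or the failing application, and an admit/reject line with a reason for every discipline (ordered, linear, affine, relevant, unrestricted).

variable uses: key: 1; acc: 2; ctr (bound): 0; req (bound): 0; val (bound): 0; env (bound): 1; key1 (bound): 0
left-to-right use order: acc, key, acc, env
typing: well-typed at A -> C
ordered: ✗, uses contraction: acc ×2; ctr, req, val, key1 never used (weakening)
linear: ✗, uses contraction: acc ×2; ctr, req, val, key1 never used (weakening)
affine: ✗, uses contraction: acc ×2
relevant: ✗, ctr, req, val, key1 never used (weakening)
unrestricted: ✓, typability at A -> C is all that's needed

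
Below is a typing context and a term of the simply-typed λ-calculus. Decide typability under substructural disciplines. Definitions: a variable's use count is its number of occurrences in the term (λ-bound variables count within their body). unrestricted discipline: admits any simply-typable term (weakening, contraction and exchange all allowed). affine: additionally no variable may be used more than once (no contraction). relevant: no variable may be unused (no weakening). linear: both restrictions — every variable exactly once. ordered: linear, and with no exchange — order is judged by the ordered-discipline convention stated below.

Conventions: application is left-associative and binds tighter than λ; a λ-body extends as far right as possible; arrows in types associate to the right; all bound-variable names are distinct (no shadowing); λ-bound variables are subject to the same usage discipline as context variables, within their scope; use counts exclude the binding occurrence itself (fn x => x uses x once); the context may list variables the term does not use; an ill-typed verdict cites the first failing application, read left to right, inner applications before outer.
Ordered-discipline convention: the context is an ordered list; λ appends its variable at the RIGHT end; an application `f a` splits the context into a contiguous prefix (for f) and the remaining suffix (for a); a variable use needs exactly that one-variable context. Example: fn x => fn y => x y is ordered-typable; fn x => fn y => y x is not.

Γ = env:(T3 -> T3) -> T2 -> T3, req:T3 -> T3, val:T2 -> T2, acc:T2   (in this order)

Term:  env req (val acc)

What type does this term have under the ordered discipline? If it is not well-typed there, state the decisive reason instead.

term : T3
variable uses: env=1, req=1, val=1, acc=1
uses in reading order: env, req, val, acc
typing: the term checks, with type T3
across the five disciplines: ordered ✓; linear ✓; affine ✓; relevant ✓; unrestricted ✓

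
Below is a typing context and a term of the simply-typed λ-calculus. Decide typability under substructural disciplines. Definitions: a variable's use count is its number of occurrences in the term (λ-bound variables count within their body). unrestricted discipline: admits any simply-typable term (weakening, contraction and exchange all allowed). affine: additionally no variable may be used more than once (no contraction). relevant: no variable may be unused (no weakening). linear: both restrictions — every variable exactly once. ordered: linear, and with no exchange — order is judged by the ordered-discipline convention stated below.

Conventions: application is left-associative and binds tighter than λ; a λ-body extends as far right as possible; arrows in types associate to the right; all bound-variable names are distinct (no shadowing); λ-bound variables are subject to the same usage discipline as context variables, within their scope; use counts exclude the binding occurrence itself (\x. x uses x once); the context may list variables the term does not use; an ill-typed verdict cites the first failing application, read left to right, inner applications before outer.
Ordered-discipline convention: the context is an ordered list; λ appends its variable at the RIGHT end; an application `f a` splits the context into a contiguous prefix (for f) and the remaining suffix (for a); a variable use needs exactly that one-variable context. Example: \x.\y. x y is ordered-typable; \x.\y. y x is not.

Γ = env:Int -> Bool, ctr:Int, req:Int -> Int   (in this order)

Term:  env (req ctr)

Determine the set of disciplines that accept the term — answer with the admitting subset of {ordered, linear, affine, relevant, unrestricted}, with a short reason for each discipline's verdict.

admitted in: linear, affine, relevant, unrestricted
variable uses: env: 1, ctr: 1, req: 1
order of uses: env, req, ctr
typing: the term checks, with type Bool
ordered: ✗, needs exchange: uses follow env, req, ctr
linear: ✓, env, ctr, req: one use apiece
affine: ✓, none of env, ctr, req used more than once
relevant: ✓, at least one use each (env, ctr, req)
unrestricted: ✓, simply typable at Bool; W, C, E all held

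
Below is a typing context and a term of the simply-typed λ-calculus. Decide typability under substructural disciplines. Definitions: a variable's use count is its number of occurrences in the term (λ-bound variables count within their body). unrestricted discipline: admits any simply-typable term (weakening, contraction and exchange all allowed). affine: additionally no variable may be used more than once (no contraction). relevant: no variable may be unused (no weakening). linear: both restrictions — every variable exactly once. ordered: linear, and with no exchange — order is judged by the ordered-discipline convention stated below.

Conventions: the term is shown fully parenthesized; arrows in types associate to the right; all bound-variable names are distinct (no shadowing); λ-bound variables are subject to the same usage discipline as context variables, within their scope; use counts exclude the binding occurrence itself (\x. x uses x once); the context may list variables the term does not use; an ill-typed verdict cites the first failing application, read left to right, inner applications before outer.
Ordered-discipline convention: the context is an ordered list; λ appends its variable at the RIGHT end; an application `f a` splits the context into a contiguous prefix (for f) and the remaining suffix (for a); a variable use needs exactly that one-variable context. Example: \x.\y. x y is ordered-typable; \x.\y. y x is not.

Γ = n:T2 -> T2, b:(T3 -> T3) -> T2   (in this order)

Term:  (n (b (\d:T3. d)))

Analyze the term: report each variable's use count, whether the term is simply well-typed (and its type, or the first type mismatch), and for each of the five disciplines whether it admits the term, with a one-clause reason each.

counts: n=1, b=1, d [bound]=1
left-to-right use order: n, b, d
typing: well-typed — term : T2
ordered ✓ (single-use (n, b, d), ordered derivation ok)
linear ✓ (each of n, b, d used exactly once)
affine ✓ (none of n, b, d used more than once)
relevant ✓ (none of n, b, d goes unused)
unrestricted ✓ (type-checks (T2) and nothing is barred)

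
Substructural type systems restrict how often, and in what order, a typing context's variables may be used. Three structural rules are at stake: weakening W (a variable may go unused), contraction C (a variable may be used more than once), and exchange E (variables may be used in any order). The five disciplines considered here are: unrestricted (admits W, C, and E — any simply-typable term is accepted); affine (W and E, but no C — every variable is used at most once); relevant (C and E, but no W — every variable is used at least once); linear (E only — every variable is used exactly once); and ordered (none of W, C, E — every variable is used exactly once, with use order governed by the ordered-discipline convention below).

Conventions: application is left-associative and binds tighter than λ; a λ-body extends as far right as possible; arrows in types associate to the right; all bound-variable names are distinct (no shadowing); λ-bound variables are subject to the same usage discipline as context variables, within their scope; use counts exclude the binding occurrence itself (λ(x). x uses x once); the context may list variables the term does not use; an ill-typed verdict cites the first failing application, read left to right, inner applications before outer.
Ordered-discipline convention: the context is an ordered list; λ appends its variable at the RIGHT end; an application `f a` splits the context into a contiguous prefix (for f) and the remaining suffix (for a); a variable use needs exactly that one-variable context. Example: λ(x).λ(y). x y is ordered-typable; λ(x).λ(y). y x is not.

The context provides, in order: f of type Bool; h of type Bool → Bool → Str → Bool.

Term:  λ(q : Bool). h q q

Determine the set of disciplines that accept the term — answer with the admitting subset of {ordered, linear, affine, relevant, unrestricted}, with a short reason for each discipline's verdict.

admitted by: unrestricted
use counts: f ×0; h ×1; q (bound) ×2
use order (left to right): h, q, q
typing: ✓ — Bool → Str → Bool
ordered: ✗, uses contraction: q ×2; needs weakening: f unused
linear: ✗, uses contraction: q ×2; needs weakening: f unused
affine: ✗, uses contraction: q ×2
relevant: ✗, needs weakening: f unused
unrestricted: ✓, typability at Bool → Str → Bool is all that's needed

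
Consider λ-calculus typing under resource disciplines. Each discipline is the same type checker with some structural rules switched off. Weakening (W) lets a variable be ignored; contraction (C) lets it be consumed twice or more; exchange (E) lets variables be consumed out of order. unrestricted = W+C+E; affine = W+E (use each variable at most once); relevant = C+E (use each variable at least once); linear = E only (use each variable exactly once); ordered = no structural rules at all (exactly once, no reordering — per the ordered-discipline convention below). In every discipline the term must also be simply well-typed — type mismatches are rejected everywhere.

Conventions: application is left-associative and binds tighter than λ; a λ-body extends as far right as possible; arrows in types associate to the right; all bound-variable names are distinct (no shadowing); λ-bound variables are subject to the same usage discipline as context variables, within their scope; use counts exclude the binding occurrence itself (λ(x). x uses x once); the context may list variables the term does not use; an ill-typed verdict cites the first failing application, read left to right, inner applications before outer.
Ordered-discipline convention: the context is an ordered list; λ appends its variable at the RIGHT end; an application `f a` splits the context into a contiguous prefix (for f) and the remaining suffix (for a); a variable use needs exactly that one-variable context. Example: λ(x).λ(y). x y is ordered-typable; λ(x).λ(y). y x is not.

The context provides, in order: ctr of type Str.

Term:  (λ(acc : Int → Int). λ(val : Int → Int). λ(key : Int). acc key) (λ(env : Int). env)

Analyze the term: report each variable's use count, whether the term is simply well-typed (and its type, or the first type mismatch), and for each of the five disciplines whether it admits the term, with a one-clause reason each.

counts: ctr ×0, acc [bound] ×1, val [bound] ×0, key [bound] ×1, env [bound] ×1
uses in reading order: acc, key, env
typing: well-typed at (Int → Int) → Int → Int
ordered ✗ (ctr, val never used (weakening))
linear ✗ (ctr, val never used (weakening))
affine ✓ (none of ctr, acc, val, key, env used more than once)
relevant ✗ (ctr, val never used (weakening))
unrestricted ✓ (typability at (Int → Int) → Int → Int is all that's needed)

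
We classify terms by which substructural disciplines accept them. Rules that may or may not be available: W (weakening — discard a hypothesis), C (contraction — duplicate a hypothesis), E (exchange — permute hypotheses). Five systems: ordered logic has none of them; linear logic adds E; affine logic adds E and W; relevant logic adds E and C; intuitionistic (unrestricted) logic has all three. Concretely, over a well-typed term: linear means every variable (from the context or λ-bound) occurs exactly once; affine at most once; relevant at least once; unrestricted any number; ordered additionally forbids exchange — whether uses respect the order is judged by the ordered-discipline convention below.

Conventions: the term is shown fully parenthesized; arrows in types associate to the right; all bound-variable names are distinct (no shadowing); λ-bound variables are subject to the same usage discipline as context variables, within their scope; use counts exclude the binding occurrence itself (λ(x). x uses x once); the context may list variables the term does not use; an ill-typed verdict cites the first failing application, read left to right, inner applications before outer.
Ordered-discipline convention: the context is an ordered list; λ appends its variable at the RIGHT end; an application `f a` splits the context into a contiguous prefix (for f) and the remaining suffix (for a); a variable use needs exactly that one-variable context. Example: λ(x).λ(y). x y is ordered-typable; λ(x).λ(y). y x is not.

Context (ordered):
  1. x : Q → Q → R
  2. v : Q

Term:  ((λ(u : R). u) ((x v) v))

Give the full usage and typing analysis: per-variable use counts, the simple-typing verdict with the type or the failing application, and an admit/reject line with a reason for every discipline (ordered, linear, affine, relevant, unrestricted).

usage: x: 1; v: 2; u (λ-bound): 1
use order (left to right): u, x, v, v
typing: well-typed — term : R
ordered ✗ (repeated use of v ×2)
linear ✗ (repeated use of v ×2)
affine ✗ (repeated use of v ×2)
relevant ✓ (at least one use each (x, v, u))
unrestricted ✓ (well-typed at R; no restrictions here)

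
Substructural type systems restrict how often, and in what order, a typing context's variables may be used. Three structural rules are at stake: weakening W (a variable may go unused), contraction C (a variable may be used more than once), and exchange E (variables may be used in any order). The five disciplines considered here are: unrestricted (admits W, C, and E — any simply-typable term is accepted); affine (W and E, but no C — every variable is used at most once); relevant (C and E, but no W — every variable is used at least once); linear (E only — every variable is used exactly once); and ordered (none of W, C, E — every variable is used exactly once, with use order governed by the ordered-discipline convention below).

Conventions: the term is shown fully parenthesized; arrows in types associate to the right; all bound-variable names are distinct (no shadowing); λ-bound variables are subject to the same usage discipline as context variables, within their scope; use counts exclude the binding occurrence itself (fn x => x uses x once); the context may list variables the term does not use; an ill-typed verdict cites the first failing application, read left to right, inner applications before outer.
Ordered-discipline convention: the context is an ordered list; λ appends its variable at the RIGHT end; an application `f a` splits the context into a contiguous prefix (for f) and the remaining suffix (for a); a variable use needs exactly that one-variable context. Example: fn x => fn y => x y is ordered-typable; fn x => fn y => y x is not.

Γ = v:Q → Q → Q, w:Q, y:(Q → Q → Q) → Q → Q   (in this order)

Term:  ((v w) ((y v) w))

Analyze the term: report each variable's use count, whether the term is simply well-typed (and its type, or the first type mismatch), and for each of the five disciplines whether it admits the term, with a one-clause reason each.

variable uses: v: 2×, w: 2×, y: 1×
use order (left to right): v, w, y, v, w
typing: well-typed at Q
ordered: ✗ — v ×2, w ×2 used more than once (contraction)
linear: ✗ — v ×2, w ×2 used more than once (contraction)
affine: ✗ — v ×2, w ×2 used more than once (contraction)
relevant: ✓ — at least one use each (v, w, y)
unrestricted: ✓ — type-checks (Q) and nothing is barred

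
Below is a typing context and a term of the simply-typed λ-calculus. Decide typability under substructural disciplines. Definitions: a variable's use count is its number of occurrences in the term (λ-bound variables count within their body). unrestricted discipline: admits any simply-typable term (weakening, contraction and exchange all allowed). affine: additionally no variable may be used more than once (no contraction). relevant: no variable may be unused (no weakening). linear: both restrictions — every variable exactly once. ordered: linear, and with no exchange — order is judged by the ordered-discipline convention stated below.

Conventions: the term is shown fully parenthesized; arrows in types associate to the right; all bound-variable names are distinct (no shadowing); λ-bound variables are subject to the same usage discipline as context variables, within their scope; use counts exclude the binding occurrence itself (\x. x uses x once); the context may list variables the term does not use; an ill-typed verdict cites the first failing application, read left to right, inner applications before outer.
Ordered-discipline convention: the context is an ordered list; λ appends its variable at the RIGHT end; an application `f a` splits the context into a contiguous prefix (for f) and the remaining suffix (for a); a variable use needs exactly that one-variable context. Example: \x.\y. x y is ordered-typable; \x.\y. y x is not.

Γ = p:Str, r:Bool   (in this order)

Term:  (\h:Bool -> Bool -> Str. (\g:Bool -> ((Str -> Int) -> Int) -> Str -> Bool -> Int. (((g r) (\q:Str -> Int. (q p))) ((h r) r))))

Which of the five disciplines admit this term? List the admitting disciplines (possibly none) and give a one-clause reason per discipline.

admitting disciplines: relevant, unrestricted
use counts: p: 1, r: 3, h (λ-bound): 1, g (λ-bound): 1, q (λ-bound): 1
order of uses: g, r, q, p, h, r, r
typing: the term checks, with type (Bool -> Bool -> Str) -> (Bool -> ((Str -> Int) -> Int) -> Str -> Bool -> Int) -> Bool -> Int
ordered: ✗ — uses contraction: r ×3
linear: ✗ — uses contraction: r ×3
affine: ✗ — uses contraction: r ×3
relevant: ✓ — every one of p, r, h, g, q appears
unrestricted: ✓ — type-checks ((Bool -> Bool -> Str) -> (Bool -> ((Str -> Int) -> Int) -> Str -> Bool -> Int) -> Bool -> Int) and nothing is barred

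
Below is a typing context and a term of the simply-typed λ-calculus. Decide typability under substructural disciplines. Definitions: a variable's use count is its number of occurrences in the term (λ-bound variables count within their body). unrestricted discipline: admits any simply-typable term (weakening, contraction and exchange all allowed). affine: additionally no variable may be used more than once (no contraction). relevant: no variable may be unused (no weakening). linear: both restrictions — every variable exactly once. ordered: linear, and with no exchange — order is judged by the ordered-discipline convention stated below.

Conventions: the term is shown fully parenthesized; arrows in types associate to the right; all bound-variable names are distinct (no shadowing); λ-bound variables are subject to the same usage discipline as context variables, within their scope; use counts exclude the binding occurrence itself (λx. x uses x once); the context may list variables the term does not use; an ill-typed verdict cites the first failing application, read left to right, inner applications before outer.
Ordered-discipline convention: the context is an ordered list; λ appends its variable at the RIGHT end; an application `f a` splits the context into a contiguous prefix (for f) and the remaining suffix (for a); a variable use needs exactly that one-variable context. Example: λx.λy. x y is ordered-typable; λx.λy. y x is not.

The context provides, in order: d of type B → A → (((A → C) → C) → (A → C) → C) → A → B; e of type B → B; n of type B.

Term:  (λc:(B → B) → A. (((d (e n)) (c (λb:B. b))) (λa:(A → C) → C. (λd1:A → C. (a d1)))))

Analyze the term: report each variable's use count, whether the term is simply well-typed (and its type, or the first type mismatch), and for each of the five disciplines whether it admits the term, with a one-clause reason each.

variable uses: d ×1, e ×1, n ×1, c (λ-bound) ×1, b (λ-bound) ×1, a (λ-bound) ×1, d1 (λ-bound) ×1
order of uses: d, e, n, c, b, a, d1
typing: well-typed — term : ((B → B) → A) → A → B
ordered ✓ (d, e, n, c, b, a, d1: once each, no exchange needed)
linear ✓ (each of d, e, n, c, b, a, d1 used exactly once)
affine ✓ (no duplicate uses among d, e, n, c, b, a, d1)
relevant ✓ (none of d, e, n, c, b, a, d1 goes unused)
unrestricted ✓ (well-typed at ((B → B) → A) → A → B; no restrictions here)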